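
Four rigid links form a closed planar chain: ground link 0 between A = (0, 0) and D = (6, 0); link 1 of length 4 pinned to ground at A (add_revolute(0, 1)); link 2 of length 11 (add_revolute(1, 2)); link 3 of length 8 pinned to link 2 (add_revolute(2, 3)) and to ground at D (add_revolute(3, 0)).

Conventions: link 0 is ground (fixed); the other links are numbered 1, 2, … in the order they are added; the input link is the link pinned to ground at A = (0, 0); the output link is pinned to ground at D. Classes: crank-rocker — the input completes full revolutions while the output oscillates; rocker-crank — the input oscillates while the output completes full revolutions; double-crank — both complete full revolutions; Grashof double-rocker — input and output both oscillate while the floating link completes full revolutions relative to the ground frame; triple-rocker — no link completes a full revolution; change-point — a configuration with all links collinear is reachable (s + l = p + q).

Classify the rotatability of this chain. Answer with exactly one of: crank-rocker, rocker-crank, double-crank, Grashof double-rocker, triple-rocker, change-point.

lengths: ground=6, input=4, coupler=11, output=8
sorted: s=4 (shortest), l=11 (longest), p+q=14
s + l = 15 vs p + q = 14
s + l > p + q → non-Grashof → no link fully rotates → triple-rocker

triple-rocker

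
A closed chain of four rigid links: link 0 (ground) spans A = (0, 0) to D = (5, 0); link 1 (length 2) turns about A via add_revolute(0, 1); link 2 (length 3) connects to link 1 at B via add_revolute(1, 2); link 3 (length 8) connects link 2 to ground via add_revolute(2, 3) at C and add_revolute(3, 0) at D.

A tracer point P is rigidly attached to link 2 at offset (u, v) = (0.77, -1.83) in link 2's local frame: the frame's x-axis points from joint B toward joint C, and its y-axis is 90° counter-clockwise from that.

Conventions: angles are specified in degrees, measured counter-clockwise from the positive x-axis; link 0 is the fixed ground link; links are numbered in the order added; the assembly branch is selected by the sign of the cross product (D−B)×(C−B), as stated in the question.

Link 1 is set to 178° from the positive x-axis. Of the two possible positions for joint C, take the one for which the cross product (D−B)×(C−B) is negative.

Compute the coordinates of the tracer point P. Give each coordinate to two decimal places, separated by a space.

A=(0,0), D=(5.00,0)
B = A + 2.00·(cos178°, sin178°) = (-1.9988, 0.0698)
|BD| = 6.9991
circle(B,3.00) ∩ circle(D,8.00): a=-0.4295, h=2.9691
  candidates: C₊=(-2.3986,3.0430) cross=20.781; C₋=(-2.4579,-2.8949) cross=-20.781
  branch - wants cross < 0 → take C=(-2.4579,-2.8949) (cross=-20.781)
ex = (C−B)/|BC| = (-0.1530,-0.9882); ey = (0.9882,-0.1530)
P = B + 0.77·ex + -1.83·ey = (-3.9251,-0.4111)

-3.93 -0.41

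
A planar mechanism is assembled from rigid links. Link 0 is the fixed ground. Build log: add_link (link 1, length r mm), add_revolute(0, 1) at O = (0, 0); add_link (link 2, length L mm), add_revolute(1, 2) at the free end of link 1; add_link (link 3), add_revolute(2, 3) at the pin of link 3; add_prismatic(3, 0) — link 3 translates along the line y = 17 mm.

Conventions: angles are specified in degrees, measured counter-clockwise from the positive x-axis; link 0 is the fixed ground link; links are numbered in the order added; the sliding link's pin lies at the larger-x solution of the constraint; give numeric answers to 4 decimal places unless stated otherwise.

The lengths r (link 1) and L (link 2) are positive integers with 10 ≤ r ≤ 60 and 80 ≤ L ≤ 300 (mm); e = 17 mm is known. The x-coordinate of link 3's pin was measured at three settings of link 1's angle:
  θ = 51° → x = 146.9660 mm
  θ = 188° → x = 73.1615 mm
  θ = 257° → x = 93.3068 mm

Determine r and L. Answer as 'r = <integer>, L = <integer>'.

constraint per measurement: (x − r cos θ)² + (r sin θ − e)² = L²
subtracting the θ₁ and θ₂ equations cancels the r² and L² terms:
r = (x₁² − x₂²) / (2[(x₁cos θ₁ + e sin θ₁) − (x₂cos θ₂ + e sin θ₂)]) = 45.0000 → r = 45
L² = (x₁ − r cos θ₁)² + (r sin θ₁ − e)² = 14399.9888 → L = 120.0000 → L = 120
check at θ₃=257°: x = 93.3068 (printed 93.3068) ✓

r = 45, L = 120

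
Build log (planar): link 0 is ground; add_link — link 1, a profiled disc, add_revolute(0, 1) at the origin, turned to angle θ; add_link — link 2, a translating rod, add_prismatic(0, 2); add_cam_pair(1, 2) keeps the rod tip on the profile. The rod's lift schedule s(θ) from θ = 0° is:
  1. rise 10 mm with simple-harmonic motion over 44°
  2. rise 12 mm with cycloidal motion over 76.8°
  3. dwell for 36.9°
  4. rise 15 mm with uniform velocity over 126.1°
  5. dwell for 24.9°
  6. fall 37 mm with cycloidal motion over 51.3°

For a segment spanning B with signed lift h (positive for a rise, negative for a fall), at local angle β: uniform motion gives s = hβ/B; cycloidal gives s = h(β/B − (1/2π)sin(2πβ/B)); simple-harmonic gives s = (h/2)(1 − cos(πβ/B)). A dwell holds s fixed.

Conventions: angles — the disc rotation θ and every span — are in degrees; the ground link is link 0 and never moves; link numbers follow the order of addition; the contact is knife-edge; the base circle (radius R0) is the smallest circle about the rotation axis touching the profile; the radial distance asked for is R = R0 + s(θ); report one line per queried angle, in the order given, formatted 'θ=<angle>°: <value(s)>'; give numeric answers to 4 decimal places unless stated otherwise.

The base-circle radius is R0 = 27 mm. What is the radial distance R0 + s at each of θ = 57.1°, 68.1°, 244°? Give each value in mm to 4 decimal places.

seg 1 [0°–44°] simple-harmonic, h=10: full span → s += 10 → s = 10.0000
seg 2 [44°–120.8°] cycloidal, h=12: θ=57.1° here. β=13.1, B=76.8. 12·(0.1706 − sin(2π·0.1706)/(2π)) = 0.3700 → s = 10.3700
seg 2 [44°–120.8°] cycloidal, h=12: θ=68.1° here. β=24.1, B=76.8. 12·(0.3138 − sin(2π·0.3138)/(2π)) = 2.0072 → s = 12.0072
seg 2 [44°–120.8°] cycloidal, h=12: full span → s += 12 → s = 22.0000
seg 3 [120.8°–157.7°] dwell: s stays 22.0000
seg 4 [157.7°–283.8°] uniform, h=15: θ=244° here. β=86.3, B=126.1. 15·86.3/126.1 = 10.2657 → s = 32.2657
θ=57.1°: R = R0 + s = 27 + 10.3700 = 37.3700
θ=68.1°: R = R0 + s = 27 + 12.0072 = 39.0072
θ=244°: R = R0 + s = 27 + 32.2657 = 59.2657

θ=57.1°: 37.3700
θ=68.1°: 39.0072
θ=244°: 59.2657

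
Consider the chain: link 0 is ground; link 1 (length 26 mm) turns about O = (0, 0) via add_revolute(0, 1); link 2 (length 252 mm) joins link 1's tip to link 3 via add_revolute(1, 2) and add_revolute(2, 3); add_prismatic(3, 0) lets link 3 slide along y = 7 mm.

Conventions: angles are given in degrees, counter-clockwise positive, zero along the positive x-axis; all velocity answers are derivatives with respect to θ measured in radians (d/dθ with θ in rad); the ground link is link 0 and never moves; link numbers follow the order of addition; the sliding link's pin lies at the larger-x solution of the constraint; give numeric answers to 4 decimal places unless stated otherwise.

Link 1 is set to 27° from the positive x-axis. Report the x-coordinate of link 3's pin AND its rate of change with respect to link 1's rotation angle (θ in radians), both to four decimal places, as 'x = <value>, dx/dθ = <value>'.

geometry: r = 26 mm, L = 252 mm, e = 7 mm
crank pin P = (r cos θ, r sin θ) = (23.166170, 11.803753)
h = r sin θ − e = 11.803753 − 7 = 4.803753
x = r cos θ + √(L² − h²) = 23.166170 + 251.954210 = 275.120380
dx/dθ = −r sin θ − h·r cos θ/√(L² − h²) (θ in radians; h = 4.803753) = -12.245439

x = 275.1204, dx/dθ = -12.2454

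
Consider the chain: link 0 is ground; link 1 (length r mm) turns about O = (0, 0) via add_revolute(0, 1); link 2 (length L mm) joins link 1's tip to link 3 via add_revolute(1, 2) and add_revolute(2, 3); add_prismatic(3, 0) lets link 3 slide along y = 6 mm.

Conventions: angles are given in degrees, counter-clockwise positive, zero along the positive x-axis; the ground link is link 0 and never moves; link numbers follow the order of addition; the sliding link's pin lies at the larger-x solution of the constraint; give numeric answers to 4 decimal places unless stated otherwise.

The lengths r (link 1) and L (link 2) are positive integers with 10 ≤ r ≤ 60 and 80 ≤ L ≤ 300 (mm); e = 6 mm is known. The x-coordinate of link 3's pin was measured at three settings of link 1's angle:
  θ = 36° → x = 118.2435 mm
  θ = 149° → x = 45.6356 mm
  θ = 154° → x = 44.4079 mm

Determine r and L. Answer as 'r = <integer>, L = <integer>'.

constraint per measurement: (x − r cos θ)² + (r sin θ − e)² = L²
subtracting the θ₁ and θ₂ equations cancels the r² and L² terms:
r = (x₁² − x₂²) / (2[(x₁cos θ₁ + e sin θ₁) − (x₂cos θ₂ + e sin θ₂)]) = 44.0000 → r = 44
L² = (x₁ − r cos θ₁)² + (r sin θ₁ − e)² = 7225.0066 → L = 85.0000 → L = 85
check at θ₃=154°: x = 44.4079 (printed 44.4079) ✓

r = 44, L = 85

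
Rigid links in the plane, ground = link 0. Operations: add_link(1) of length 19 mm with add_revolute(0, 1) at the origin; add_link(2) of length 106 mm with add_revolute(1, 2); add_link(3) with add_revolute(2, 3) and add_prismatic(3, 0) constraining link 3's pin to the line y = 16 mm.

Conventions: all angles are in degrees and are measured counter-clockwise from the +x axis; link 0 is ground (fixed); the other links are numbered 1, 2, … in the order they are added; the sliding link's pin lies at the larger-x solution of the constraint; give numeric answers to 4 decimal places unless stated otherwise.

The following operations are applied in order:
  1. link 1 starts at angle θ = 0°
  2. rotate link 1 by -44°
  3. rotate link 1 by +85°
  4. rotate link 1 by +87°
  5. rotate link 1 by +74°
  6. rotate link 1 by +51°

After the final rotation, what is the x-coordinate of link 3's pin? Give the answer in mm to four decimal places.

geometry: r = 19 mm, L = 106 mm, e = 16 mm; θ starts at 0°
rotate link 1 by -44°: θ ← 0° -44° = -44°
rotate link 1 by +85°: θ ← -44° +85° = 41°
rotate link 1 by +87°: θ ← 41° +87° = 128°
rotate link 1 by +74°: θ ← 128° +74° = 202°
rotate link 1 by +51°: θ ← 202° +51° = 253°
crank pin P = (r cos θ, r sin θ) = (-5.555062, -18.169790)
h = r sin θ − e = -18.169790 − 16 = -34.169790
x = r cos θ + √(L² − h²) = -5.555062 + 100.341544 = 94.786481

94.7865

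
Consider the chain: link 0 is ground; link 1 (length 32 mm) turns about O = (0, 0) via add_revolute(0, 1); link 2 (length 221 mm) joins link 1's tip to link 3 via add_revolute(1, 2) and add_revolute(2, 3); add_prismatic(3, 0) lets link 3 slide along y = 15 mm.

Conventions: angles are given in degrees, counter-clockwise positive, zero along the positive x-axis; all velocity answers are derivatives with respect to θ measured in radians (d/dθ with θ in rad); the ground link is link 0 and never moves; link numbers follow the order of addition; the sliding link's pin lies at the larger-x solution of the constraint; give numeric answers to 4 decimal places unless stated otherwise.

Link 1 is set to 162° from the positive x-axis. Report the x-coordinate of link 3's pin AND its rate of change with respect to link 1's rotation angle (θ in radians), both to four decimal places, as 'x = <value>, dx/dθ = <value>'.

geometry: r = 32 mm, L = 221 mm, e = 15 mm
crank pin P = (r cos θ, r sin θ) = (-30.433809, 9.888544)
h = r sin θ − e = 9.888544 − 15 = -5.111456
x = r cos θ + √(L² − h²) = -30.433809 + 220.940881 = 190.507073
dx/dθ = −r sin θ − h·r cos θ/√(L² − h²) (θ in radians; h = -5.111456) = -10.592628

x = 190.5071, dx/dθ = -10.5926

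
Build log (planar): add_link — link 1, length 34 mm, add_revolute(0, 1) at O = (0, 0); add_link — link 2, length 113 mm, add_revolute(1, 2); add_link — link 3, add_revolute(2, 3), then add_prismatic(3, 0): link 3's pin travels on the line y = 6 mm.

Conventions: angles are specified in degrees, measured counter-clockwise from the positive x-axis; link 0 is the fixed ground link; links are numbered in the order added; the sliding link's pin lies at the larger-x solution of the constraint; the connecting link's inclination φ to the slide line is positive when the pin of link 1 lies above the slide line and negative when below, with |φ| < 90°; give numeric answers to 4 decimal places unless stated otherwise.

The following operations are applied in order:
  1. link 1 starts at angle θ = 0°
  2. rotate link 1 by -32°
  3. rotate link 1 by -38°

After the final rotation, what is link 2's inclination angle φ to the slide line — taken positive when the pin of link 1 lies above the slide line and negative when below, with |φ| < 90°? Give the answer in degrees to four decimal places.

geometry: r = 34 mm, L = 113 mm, e = 6 mm; θ starts at 0°
rotate link 1 by -32°: θ ← 0° -32° = -32°
rotate link 1 by -38°: θ ← -32° -38° = -70°
h = r sin θ − e = -31.949549 − 6 = -37.949549
sin φ = h / L = -37.949549 / 113 = -0.33583672
φ = arcsin(-0.33583672) = -19.623426°

-19.6234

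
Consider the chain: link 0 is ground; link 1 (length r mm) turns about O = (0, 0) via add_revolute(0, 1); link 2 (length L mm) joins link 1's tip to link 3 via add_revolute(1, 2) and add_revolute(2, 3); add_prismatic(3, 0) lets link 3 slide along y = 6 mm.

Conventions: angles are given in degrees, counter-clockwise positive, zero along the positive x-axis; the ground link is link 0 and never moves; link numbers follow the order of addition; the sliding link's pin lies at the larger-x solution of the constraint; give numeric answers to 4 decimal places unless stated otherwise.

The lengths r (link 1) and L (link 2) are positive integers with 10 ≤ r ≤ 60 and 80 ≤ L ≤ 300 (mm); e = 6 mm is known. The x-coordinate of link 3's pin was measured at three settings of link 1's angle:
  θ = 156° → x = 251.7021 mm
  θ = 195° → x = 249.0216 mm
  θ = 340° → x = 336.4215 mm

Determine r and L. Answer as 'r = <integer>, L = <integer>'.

constraint per measurement: (x − r cos θ)² + (r sin θ − e)² = L²
subtracting the θ₁ and θ₂ equations cancels the r² and L² terms:
r = (x₁² − x₂²) / (2[(x₁cos θ₁ + e sin θ₁) − (x₂cos θ₂ + e sin θ₂)]) = 46.0019 → r = 46
L² = (x₁ − r cos θ₁)² + (r sin θ₁ − e)² = 86436.0290 → L = 294.0000 → L = 294
check at θ₃=340°: x = 336.4215 (printed 336.4215) ✓

r = 46, L = 294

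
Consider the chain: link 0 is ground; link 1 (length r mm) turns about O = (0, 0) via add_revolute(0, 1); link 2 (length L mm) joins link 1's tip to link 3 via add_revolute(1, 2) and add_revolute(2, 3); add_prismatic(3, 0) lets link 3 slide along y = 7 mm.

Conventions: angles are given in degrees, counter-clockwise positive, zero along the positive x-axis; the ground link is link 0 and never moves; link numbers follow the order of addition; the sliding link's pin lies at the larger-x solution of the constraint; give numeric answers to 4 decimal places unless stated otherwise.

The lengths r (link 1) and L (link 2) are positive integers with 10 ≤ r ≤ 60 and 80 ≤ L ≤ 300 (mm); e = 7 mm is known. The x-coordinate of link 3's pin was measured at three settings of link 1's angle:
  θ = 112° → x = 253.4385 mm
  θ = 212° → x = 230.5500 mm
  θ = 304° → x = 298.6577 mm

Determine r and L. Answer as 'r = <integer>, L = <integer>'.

constraint per measurement: (x − r cos θ)² + (r sin θ − e)² = L²
subtracting the θ₁ and θ₂ equations cancels the r² and L² terms:
r = (x₁² − x₂²) / (2[(x₁cos θ₁ + e sin θ₁) − (x₂cos θ₂ + e sin θ₂)]) = 50.0001 → r = 50
L² = (x₁ − r cos θ₁)² + (r sin θ₁ − e)² = 75625.0179 → L = 275.0000 → L = 275
check at θ₃=304°: x = 298.6577 (printed 298.6577) ✓

r = 50, L = 275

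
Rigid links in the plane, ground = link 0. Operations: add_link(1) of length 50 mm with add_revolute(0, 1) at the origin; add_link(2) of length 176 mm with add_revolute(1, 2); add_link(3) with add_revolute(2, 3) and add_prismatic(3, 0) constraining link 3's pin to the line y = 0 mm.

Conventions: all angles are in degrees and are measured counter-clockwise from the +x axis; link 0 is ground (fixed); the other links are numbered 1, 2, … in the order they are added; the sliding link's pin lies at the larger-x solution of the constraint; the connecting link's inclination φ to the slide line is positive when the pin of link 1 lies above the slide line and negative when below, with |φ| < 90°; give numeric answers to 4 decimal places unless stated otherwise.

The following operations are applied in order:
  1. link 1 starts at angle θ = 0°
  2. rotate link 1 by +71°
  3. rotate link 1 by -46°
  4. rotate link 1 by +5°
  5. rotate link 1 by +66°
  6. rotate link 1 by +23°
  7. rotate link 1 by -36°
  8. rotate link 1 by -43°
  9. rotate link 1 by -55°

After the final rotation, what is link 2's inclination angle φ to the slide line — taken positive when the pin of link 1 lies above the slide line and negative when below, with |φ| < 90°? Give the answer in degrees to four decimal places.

geometry: r = 50 mm, L = 176 mm, e = 0 mm; θ starts at 0°
rotate link 1 by +71°: θ ← 0° +71° = 71°
rotate link 1 by -46°: θ ← 71° -46° = 25°
rotate link 1 by +5°: θ ← 25° +5° = 30°
rotate link 1 by +66°: θ ← 30° +66° = 96°
rotate link 1 by +23°: θ ← 96° +23° = 119°
rotate link 1 by -36°: θ ← 119° -36° = 83°
rotate link 1 by -43°: θ ← 83° -43° = 40°
rotate link 1 by -55°: θ ← 40° -55° = -15°
h = r sin θ − e = -12.940952 − 0 = -12.940952
sin φ = h / L = -12.940952 / 176 = -0.07352814
φ = arcsin(-0.07352814) = -4.216657°

-4.2167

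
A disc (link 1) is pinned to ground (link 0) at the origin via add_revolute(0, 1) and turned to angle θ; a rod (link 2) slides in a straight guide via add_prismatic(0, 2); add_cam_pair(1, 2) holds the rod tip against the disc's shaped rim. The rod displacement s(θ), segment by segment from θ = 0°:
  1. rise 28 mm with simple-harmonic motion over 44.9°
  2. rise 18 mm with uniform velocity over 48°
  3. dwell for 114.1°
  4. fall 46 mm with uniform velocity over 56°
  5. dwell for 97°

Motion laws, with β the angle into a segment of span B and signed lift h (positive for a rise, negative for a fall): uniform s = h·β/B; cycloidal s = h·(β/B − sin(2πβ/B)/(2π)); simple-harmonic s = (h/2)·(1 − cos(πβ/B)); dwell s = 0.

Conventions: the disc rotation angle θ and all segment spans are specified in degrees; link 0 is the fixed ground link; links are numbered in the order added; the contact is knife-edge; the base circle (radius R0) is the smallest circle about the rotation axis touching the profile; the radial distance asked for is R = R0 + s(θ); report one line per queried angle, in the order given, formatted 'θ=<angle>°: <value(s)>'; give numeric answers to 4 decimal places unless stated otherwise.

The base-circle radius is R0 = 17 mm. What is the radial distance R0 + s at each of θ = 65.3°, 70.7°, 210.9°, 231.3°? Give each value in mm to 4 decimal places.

segment 1 (0° to 44.9°, simple-harmonic, h = 28) is passed completely: s = 0.0000 + (28) = 28.0000
θ = 65.3° falls in segment 2 (44.9° to 92.9°, uniform, h = 18): β = 65.3 − 44.9 = 20.4°, B = 48°; Δs = 18·20.4/48 = 7.6500; s = 28.0000 + 7.6500 = 35.6500
θ = 70.7° falls in segment 2 (44.9° to 92.9°, uniform, h = 18): β = 70.7 − 44.9 = 25.8°, B = 48°; Δs = 18·25.8/48 = 9.6750; s = 28.0000 + 9.6750 = 37.6750
segment 2 (44.9° to 92.9°, uniform, h = 18) is passed completely: s = 28.0000 + (18) = 46.0000
segment 3 (92.9° to 207°, dwell): s unchanged at 46.0000
θ = 210.9° falls in segment 4 (207° to 263°, uniform, h = -46): β = 210.9 − 207 = 3.9°, B = 56°; Δs = -46·3.9/56 = -3.2036; s = 46.0000 − 3.2036 = 42.7964
θ = 231.3° falls in segment 4 (207° to 263°, uniform, h = -46): β = 231.3 − 207 = 24.3°, B = 56°; Δs = -46·24.3/56 = -19.9607; s = 46.0000 − 19.9607 = 26.0393
θ=65.3°: R = R0 + s = 17 + 35.6500 = 52.6500
θ=70.7°: R = R0 + s = 17 + 37.6750 = 54.6750
θ=210.9°: R = R0 + s = 17 + 42.7964 = 59.7964
θ=231.3°: R = R0 + s = 17 + 26.0393 = 43.0393

θ=65.3°: 52.6500
θ=70.7°: 54.6750
θ=210.9°: 59.7964
θ=231.3°: 43.0393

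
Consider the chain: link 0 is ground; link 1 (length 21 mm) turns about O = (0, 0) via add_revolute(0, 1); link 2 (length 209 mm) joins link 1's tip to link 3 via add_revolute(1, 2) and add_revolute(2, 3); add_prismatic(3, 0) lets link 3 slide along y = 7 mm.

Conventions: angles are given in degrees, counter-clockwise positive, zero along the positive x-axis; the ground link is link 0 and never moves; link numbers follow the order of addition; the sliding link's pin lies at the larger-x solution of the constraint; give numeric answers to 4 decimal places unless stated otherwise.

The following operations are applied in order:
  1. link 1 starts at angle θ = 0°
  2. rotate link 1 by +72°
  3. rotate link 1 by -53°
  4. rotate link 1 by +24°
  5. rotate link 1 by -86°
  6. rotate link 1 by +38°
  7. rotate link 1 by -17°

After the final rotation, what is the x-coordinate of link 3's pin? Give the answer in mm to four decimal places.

geometry: r = 21 mm, L = 209 mm, e = 7 mm; θ starts at 0°
rotate link 1 by +72°: θ ← 0° +72° = 72°
rotate link 1 by -53°: θ ← 72° -53° = 19°
rotate link 1 by +24°: θ ← 19° +24° = 43°
rotate link 1 by -86°: θ ← 43° -86° = -43°
rotate link 1 by +38°: θ ← -43° +38° = -5°
rotate link 1 by -17°: θ ← -5° -17° = -22°
crank pin P = (r cos θ, r sin θ) = (19.470861, -7.866738)
h = r sin θ − e = -7.866738 − 7 = -14.866738
x = r cos θ + √(L² − h²) = 19.470861 + 208.470574 = 227.941435

227.9414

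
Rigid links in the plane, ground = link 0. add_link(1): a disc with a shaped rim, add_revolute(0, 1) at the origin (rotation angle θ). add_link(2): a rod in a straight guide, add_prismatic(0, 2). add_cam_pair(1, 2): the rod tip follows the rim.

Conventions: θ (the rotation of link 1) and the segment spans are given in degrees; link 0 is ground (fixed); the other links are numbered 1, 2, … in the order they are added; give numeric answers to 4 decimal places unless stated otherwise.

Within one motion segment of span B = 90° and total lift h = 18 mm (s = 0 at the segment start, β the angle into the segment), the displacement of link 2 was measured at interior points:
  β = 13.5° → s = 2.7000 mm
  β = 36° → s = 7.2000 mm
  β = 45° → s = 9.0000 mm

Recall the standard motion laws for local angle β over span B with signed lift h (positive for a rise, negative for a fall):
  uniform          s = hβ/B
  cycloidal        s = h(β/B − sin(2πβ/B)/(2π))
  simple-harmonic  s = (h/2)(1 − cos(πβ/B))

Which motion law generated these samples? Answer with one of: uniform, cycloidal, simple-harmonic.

candidates at β/B = r: uniform s = h·r (linear in β); cycloidal s = h·(r − sin(2πr)/(2π)); simple-harmonic s = (h/2)(1 − cos(πr))
β=13.5°: printed 2.7000 | uniform 2.7000, cycloidal 0.3823, simple-harmonic 0.9809
β=36°: printed 7.2000 | uniform 7.2000, cycloidal 5.5161, simple-harmonic 6.2188
β=45°: printed 9.0000 | uniform 9.0000, cycloidal 9.0000, simple-harmonic 9.0000
only one law matches every sample → uniform

uniform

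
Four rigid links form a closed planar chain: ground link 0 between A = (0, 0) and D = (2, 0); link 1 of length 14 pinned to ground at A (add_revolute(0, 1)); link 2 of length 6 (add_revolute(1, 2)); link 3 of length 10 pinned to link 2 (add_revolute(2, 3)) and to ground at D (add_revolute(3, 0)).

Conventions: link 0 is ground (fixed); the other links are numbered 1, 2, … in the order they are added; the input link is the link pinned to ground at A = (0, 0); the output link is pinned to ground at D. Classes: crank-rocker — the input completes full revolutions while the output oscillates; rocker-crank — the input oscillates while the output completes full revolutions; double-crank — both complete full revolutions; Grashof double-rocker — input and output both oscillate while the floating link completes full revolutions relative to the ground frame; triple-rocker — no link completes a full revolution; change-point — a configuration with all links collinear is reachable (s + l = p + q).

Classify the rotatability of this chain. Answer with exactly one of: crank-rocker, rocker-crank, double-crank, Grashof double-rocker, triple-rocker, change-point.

lengths: ground=2, input=14, coupler=6, output=10
sorted: s=2 (shortest), l=14 (longest), p+q=16
s + l = 16 vs p + q = 16
s + l = p + q → change-point (collinear configuration reachable)

change-point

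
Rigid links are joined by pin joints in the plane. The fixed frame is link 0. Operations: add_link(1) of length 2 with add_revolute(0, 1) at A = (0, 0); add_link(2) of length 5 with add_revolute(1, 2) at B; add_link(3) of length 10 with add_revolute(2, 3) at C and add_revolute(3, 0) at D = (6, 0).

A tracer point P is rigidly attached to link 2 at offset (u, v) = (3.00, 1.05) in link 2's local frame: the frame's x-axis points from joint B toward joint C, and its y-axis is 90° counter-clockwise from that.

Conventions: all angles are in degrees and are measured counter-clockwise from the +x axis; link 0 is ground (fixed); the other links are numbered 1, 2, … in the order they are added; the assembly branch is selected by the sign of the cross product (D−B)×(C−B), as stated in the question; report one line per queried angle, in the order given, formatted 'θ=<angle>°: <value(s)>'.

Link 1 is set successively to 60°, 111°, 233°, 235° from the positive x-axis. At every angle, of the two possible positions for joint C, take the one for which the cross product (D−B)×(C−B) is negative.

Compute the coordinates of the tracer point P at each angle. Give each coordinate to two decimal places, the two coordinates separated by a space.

A=(0,0), D=(6.00,0)
θ=60°: B = A + 2.00·(cos60°, sin60°) = (1.0000, 1.7321)
θ=60°: |BD| = 5.2915
θ=60°: circle(B,5.00) ∩ circle(D,10.00): a=-4.4411, h=2.2971
θ=60°:   candidates: C₊=(-2.4445,5.3563) cross=12.155; C₋=(-3.9483,1.0152) cross=-12.155
θ=60°:   branch - wants cross < 0 → take C=(-3.9483,1.0152) (cross=-12.155)
θ=60°: ex = (C−B)/|BC| = (-0.9897,-0.1434); ey = (0.1434,-0.9897)
θ=60°: P = B + 3.00·ex + 1.05·ey = (-1.8185,0.2628)
θ=111°: B = A + 2.00·(cos111°, sin111°) = (-0.7167, 1.8672)
θ=111°: |BD| = 6.9714
θ=111°: circle(B,5.00) ∩ circle(D,10.00): a=-1.8934, h=4.6276
θ=111°:   candidates: C₊=(-1.3015,6.8328) cross=32.261; C₋=(-3.7804,-2.0843) cross=-32.261
θ=111°:   branch - wants cross < 0 → take C=(-3.7804,-2.0843) (cross=-32.261)
θ=111°: ex = (C−B)/|BC| = (-0.6127,-0.7903); ey = (0.7903,-0.6127)
θ=111°: P = B + 3.00·ex + 1.05·ey = (-1.7251,-1.1471)
θ=233°: B = A + 2.00·(cos233°, sin233°) = (-1.2036, -1.5973)
θ=233°: |BD| = 7.3786
θ=233°: circle(B,5.00) ∩ circle(D,10.00): a=-1.3930, h=4.8020
θ=233°:   candidates: C₊=(-3.6031,2.7894) cross=35.432; C₋=(-1.5241,-6.5870) cross=-35.432
θ=233°:   branch - wants cross < 0 → take C=(-1.5241,-6.5870) (cross=-35.432)
θ=233°: ex = (C−B)/|BC| = (-0.0641,-0.9979); ey = (0.9979,-0.0641)
θ=233°: P = B + 3.00·ex + 1.05·ey = (-0.3480,-4.6584)
θ=235°: B = A + 2.00·(cos235°, sin235°) = (-1.1472, -1.6383)
θ=235°: |BD| = 7.3325
θ=235°: circle(B,5.00) ∩ circle(D,10.00): a=-1.4479, h=4.7858
θ=235°:   candidates: C₊=(-3.6278,2.7030) cross=35.092; C₋=(-1.4892,-6.6266) cross=-35.092
θ=235°:   branch - wants cross < 0 → take C=(-1.4892,-6.6266) (cross=-35.092)
θ=235°: ex = (C−B)/|BC| = (-0.0684,-0.9977); ey = (0.9977,-0.0684)
θ=235°: P = B + 3.00·ex + 1.05·ey = (-0.3048,-4.7031)

θ=60°: -1.82 0.26
θ=111°: -1.73 -1.15
θ=233°: -0.35 -4.66
θ=235°: -0.30 -4.70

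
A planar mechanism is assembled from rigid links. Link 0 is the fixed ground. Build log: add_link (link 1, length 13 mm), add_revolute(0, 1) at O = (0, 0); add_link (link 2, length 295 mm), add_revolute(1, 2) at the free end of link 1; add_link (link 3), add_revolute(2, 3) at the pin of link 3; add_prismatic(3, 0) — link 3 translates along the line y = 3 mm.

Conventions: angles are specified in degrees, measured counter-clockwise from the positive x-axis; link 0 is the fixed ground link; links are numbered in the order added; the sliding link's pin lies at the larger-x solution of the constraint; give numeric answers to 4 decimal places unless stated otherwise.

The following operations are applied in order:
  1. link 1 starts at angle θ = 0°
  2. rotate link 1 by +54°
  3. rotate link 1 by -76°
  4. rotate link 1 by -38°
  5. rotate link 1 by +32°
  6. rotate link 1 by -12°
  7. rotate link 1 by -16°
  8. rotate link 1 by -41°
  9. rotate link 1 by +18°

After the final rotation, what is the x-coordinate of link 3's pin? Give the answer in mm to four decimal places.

geometry: r = 13 mm, L = 295 mm, e = 3 mm; θ starts at 0°
rotate link 1 by +54°: θ ← 0° +54° = 54°
rotate link 1 by -76°: θ ← 54° -76° = -22°
rotate link 1 by -38°: θ ← -22° -38° = -60°
rotate link 1 by +32°: θ ← -60° +32° = -28°
rotate link 1 by -12°: θ ← -28° -12° = -40°
rotate link 1 by -16°: θ ← -40° -16° = -56°
rotate link 1 by -41°: θ ← -56° -41° = -97°
rotate link 1 by +18°: θ ← -97° +18° = -79°
crank pin P = (r cos θ, r sin θ) = (2.480517, -12.761153)
h = r sin θ − e = -12.761153 − 3 = -15.761153
x = r cos θ + √(L² − h²) = 2.480517 + 294.578659 = 297.059175

297.0592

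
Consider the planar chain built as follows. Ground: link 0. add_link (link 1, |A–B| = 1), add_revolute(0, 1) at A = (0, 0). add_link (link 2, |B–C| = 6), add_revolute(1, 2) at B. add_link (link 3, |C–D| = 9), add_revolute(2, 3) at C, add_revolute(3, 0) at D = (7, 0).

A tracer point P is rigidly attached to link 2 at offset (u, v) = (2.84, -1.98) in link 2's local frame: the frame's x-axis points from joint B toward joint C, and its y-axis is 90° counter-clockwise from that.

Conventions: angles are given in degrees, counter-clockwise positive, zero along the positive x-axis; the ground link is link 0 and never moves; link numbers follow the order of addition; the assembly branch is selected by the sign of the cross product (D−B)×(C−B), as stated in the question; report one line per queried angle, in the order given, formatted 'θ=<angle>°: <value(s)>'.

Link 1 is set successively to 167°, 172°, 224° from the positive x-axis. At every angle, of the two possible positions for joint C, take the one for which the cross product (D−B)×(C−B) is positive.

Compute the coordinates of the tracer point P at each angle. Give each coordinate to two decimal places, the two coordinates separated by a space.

A=(0,0), D=(7.00,0)
θ=167°: B = A + 1.00·(cos167°, sin167°) = (-0.9744, 0.2250)
θ=167°: |BD| = 7.9775
θ=167°: circle(B,6.00) ∩ circle(D,9.00): a=1.1684, h=5.8851
θ=167°:   candidates: C₊=(0.3595,6.0748) cross=46.949; C₋=(0.0276,-5.6908) cross=-46.949
θ=167°:   branch + wants cross > 0 → take C=(0.3595,6.0748) (cross=46.949)
θ=167°: ex = (C−B)/|BC| = (0.2223,0.9750); ey = (-0.9750,0.2223)
θ=167°: P = B + 2.84·ex + -1.98·ey = (1.5874,2.5537)
θ=172°: B = A + 1.00·(cos172°, sin172°) = (-0.9903, 0.1392)
θ=172°: |BD| = 7.9915
θ=172°: circle(B,6.00) ∩ circle(D,9.00): a=1.1802, h=5.8828
θ=172°:   candidates: C₊=(0.2922,6.0005) cross=47.012; C₋=(0.0873,-5.7633) cross=-47.012
θ=172°:   branch + wants cross > 0 → take C=(0.2922,6.0005) (cross=47.012)
θ=172°: ex = (C−B)/|BC| = (0.2138,0.9769); ey = (-0.9769,0.2138)
θ=172°: P = B + 2.84·ex + -1.98·ey = (1.5510,2.4903)
θ=224°: B = A + 1.00·(cos224°, sin224°) = (-0.7193, -0.6947)
θ=224°: |BD| = 7.7505
θ=224°: circle(B,6.00) ∩ circle(D,9.00): a=0.9722, h=5.9207
θ=224°:   candidates: C₊=(-0.2817,5.2894) cross=45.889; C₋=(0.7796,-6.5044) cross=-45.889
θ=224°:   branch + wants cross > 0 → take C=(-0.2817,5.2894) (cross=45.889)
θ=224°: ex = (C−B)/|BC| = (0.0729,0.9973); ey = (-0.9973,0.0729)
θ=224°: P = B + 2.84·ex + -1.98·ey = (1.4625,1.9933)

θ=167°: 1.59 2.55
θ=172°: 1.55 2.49
θ=224°: 1.46 1.99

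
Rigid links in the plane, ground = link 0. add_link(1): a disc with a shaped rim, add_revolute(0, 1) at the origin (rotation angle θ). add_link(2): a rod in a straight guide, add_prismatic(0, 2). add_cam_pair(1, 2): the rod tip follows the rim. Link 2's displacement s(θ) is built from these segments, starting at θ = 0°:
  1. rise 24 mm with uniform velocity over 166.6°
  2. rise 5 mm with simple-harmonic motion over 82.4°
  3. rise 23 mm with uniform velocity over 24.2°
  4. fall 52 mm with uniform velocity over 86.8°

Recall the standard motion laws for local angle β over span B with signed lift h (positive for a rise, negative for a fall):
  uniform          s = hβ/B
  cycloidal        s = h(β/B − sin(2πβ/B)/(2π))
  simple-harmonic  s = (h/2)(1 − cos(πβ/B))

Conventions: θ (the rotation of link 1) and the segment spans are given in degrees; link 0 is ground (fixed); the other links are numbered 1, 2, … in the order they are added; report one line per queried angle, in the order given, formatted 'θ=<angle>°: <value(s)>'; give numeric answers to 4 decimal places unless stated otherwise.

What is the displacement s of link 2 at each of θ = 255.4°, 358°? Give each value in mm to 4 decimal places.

segment 1 (0° to 166.6°, uniform, h = 24) is passed completely: s = 0.0000 + (24) = 24.0000
segment 2 (166.6° to 249°, simple-harmonic, h = 5) is passed completely: s = 24.0000 + (5) = 29.0000
θ = 255.4° falls in segment 3 (249° to 273.2°, uniform, h = 23): β = 255.4 − 249 = 6.4°, B = 24.2°; Δs = 23·6.4/24.2 = 6.0826; s = 29.0000 + 6.0826 = 35.0826
segment 3 (249° to 273.2°, uniform, h = 23) is passed completely: s = 29.0000 + (23) = 52.0000
θ = 358° falls in segment 4 (273.2° to 360°, uniform, h = -52): β = 358 − 273.2 = 84.8°, B = 86.8°; Δs = -52·84.8/86.8 = -50.8018; s = 52.0000 − 50.8018 = 1.1982

θ=255.4°: 35.0826
θ=358°: 1.1982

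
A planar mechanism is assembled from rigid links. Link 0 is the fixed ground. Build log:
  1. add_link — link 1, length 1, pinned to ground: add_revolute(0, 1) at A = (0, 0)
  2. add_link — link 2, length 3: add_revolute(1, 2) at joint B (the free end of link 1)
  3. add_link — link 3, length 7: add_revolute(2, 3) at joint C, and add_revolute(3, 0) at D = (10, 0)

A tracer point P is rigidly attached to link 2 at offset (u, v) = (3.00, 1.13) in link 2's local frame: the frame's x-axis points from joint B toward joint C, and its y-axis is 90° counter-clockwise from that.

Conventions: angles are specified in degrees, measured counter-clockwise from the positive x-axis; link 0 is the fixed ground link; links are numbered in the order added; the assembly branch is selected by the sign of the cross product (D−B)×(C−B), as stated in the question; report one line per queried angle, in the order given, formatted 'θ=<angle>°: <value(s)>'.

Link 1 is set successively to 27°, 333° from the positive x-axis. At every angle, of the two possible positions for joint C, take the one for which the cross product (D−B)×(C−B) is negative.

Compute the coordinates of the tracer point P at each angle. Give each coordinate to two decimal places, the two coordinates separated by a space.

A=(0,0), D=(10.00,0)
θ=27°: B = A + 1.00·(cos27°, sin27°) = (0.8910, 0.4540)
θ=27°: |BD| = 9.1203
θ=27°: circle(B,3.00) ∩ circle(D,7.00): a=2.3672, h=1.8429
θ=27°:   candidates: C₊=(3.3470,2.1767) cross=16.808; C₋=(3.1636,-1.5044) cross=-16.808
θ=27°:   branch - wants cross < 0 → take C=(3.1636,-1.5044) (cross=-16.808)
θ=27°: ex = (C−B)/|BC| = (0.7575,-0.6528); ey = (0.6528,0.7575)
θ=27°: P = B + 3.00·ex + 1.13·ey = (3.9012,-0.6484)
θ=333°: B = A + 1.00·(cos333°, sin333°) = (0.8910, -0.4540)
θ=333°: |BD| = 9.1203
θ=333°: circle(B,3.00) ∩ circle(D,7.00): a=2.3672, h=1.8429
θ=333°:   candidates: C₊=(3.1636,1.5044) cross=16.808; C₋=(3.3470,-2.1767) cross=-16.808
θ=333°:   branch - wants cross < 0 → take C=(3.3470,-2.1767) (cross=-16.808)
θ=333°: ex = (C−B)/|BC| = (0.8187,-0.5743); ey = (0.5743,0.8187)
θ=333°: P = B + 3.00·ex + 1.13·ey = (3.9959,-1.2516)

θ=27°: 3.90 -0.65
θ=333°: 4.00 -1.25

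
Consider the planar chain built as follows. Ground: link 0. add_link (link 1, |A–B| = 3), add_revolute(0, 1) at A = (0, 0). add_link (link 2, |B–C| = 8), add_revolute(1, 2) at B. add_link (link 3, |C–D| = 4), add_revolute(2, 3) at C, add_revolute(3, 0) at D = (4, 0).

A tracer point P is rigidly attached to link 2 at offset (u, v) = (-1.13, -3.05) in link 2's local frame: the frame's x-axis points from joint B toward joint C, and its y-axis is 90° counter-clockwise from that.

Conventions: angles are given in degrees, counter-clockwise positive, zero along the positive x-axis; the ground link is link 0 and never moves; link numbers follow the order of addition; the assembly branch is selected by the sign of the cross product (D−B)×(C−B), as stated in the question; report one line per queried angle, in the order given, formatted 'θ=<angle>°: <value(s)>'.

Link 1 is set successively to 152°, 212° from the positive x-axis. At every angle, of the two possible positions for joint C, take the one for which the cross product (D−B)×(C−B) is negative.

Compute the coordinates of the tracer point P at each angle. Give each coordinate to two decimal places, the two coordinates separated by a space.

A=(0,0), D=(4.00,0)
θ=152°: B = A + 3.00·(cos152°, sin152°) = (-2.6488, 1.4084)
θ=152°: |BD| = 6.7964
θ=152°: circle(B,8.00) ∩ circle(D,4.00): a=6.9295, h=3.9978
θ=152°:   candidates: C₊=(4.9587,3.8834) cross=27.170; C₋=(3.3018,-3.9386) cross=-27.170
θ=152°:   branch - wants cross < 0 → take C=(3.3018,-3.9386) (cross=-27.170)
θ=152°: ex = (C−B)/|BC| = (0.7438,-0.6684); ey = (0.6684,0.7438)
θ=152°: P = B + -1.13·ex + -3.05·ey = (-5.5279,-0.1050)
θ=212°: B = A + 3.00·(cos212°, sin212°) = (-2.5441, -1.5898)
θ=212°: |BD| = 6.7345
θ=212°: circle(B,8.00) ∩ circle(D,4.00): a=6.9310, h=3.9952
θ=212°:   candidates: C₊=(3.2479,3.9286) cross=26.905; C₋=(5.1341,-3.8359) cross=-26.905
θ=212°:   branch - wants cross < 0 → take C=(5.1341,-3.8359) (cross=-26.905)
θ=212°: ex = (C−B)/|BC| = (0.9598,-0.2808); ey = (0.2808,0.9598)
θ=212°: P = B + -1.13·ex + -3.05·ey = (-4.4850,-4.1998)

θ=152°: -5.53 -0.10
θ=212°: -4.49 -4.20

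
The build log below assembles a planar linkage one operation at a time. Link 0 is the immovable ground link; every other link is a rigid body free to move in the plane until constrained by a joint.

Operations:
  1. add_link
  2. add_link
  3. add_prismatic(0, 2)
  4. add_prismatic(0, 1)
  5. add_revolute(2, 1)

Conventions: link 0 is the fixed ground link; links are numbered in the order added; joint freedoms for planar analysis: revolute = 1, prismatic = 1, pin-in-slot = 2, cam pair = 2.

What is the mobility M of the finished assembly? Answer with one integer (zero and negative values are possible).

(L,J1,J2)=(1,0,0); link0 fixed
link1: (2,0,0)
link2: (3,0,0)
P 0-2 [J1]: (3,1,0)
P 0-1 [J1]: (3,2,0)
R 2-1 [J1]: (3,3,0)
Grübler: 3·2 − 2·3 − 0 = 0

M = 0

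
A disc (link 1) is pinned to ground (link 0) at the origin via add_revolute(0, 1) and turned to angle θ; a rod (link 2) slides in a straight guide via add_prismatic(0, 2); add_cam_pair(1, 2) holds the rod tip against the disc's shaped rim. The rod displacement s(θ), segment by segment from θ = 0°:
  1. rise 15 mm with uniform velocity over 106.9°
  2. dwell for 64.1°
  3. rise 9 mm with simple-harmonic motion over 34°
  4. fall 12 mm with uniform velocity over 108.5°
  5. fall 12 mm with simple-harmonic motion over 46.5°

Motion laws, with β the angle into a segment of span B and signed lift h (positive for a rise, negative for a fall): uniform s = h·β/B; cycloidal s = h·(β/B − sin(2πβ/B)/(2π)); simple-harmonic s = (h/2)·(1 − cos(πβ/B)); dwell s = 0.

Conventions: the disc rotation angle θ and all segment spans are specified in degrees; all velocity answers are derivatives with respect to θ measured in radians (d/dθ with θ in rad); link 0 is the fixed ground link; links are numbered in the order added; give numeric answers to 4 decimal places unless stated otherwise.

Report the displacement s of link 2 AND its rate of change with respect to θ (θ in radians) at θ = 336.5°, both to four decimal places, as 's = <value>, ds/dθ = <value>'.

segment 1 (0° to 106.9°, uniform, h = 15) is passed completely: s = 0.0000 + (15) = 15.0000
segment 2 (106.9° to 171°, dwell): s unchanged at 15.0000
segment 3 (171° to 205°, simple-harmonic, h = 9) is passed completely: s = 15.0000 + (9) = 24.0000
segment 4 (205° to 313.5°, uniform, h = -12) is passed completely: s = 24.0000 + (-12) = 12.0000
θ = 336.5° falls in segment 5 (313.5° to 360°, simple-harmonic, h = -12): β = 336.5 − 313.5 = 23°, B = 46.5°; Δs = -12/2·(1 − cos(π·0.4946)) = -5.8987; s = 12.0000 − 5.8987 = 6.1013
velocity in seg [313.5°–360°] (simple-harmonic), θ in radians: β = 23° = 0.4014 rad, B = 46.5° = 0.8116 rad; ds/dθ = (πh/(2B)) sin(πβ/B) = (π·(-12)/(2·0.8116)) sin(π·0.4946) = -23.222494 mm/rad

s = 6.1013, ds/dθ = -23.2225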